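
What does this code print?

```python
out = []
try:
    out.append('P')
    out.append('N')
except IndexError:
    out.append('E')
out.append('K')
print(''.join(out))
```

Execution trace: 'P' (try body) → 'N' (try body, no exception) → 'K' (after the try/except). Output: PNK

Answer: PNK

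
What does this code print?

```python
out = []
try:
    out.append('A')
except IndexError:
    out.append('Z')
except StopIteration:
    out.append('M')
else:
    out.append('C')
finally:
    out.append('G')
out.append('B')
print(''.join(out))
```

Execution trace: 'A' (try body, no exception) → 'C' (else) → 'G' (finally) → 'B' (after the try/except). Output: ACGB

Answer: ACGB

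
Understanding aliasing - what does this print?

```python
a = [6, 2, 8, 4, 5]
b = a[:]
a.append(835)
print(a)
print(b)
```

Key concept: slice [:] creates copy.
Step by step:
`a = [6, 2, 8, 4, 5]` → a = [6, 2, 8, 4, 5]
`b = a[:]` → b = [6, 2, 8, 4, 5]
`a.append(835)` → a = [6, 2, 8, 4, 5, 835]
`print(a)` → prints [6, 2, 8, 4, 5, 835]
`print(b)` → prints [6, 2, 8, 4, 5]

Answer:
[6, 2, 8, 4, 5, 835]
[6, 2, 8, 4, 5]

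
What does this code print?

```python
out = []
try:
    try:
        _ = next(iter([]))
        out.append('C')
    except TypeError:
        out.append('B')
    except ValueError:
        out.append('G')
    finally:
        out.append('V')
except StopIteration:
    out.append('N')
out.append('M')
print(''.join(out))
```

Execution trace: 'V' (finally) → 'N' (outer except StopIteration) → 'M' (after the try/except). Output: VNM

Answer: VNM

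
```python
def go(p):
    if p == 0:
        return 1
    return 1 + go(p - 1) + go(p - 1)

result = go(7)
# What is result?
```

go(p) = 1 + 2·go(p-1), go(0)=1. Closed form: (1+1)·2^7 - 1 = 255.

Answer: 255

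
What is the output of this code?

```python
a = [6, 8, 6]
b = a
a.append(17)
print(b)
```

Key concept: basic list aliasing.
Step by step:
`a = [6, 8, 6]` → a = [6, 8, 6]
`b = a` → b = [6, 8, 6] (same object as a)
`a.append(17)` → a = [6, 8, 6, 17] (same object as b); b = [6, 8, 6, 17] (same object as a)
`print(b)` → prints [6, 8, 6, 17]

Answer: [6, 8, 6, 17]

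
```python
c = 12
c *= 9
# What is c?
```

Trace:
`c = 12` → c = 12
`c *= 9` → c = 108
So c = 108

Answer: 108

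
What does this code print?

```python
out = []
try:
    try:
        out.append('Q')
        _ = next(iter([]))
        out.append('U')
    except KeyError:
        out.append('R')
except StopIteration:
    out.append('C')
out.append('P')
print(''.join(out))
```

Execution trace: 'Q' (try body) → 'C' (outer except StopIteration) → 'P' (after the try/except). Output: QCP

Answer: QCP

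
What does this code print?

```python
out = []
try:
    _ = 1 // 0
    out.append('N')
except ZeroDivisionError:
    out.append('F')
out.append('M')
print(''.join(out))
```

Execution trace: 'F' (except ZeroDivisionError) → 'M' (after the try/except). Output: FM

Answer: FM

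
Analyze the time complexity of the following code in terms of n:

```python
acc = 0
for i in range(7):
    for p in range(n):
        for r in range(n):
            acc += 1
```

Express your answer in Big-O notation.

Each loop level contributes: 1 × n × n. Multiplying the contributions gives O(n^2).

Answer: O(n^2)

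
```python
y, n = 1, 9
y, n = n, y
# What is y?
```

Trace:
`y, n = 1, 9` → y = 1; n = 9
`y, n = n, y` → y = 9; n = 1
So y = 9

Answer: 9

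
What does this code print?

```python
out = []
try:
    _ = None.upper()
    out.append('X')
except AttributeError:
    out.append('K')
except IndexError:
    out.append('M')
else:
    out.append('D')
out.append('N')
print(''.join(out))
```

Execution trace: 'K' (except AttributeError) → 'N' (after the try/except). Output: KN

Answer: KN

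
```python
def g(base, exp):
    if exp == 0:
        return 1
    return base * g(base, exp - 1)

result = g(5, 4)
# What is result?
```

g(5, 4) = 5 * 5 * 5 * 5 = 625

Answer: 625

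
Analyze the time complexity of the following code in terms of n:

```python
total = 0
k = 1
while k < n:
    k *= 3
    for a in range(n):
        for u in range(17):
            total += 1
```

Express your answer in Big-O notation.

Each loop level contributes: log n × n × 1. Multiplying the contributions gives O(n log n).

Answer: O(n log n)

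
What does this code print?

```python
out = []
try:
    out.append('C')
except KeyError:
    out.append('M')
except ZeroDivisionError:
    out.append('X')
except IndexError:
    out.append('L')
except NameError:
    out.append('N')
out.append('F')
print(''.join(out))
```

Execution trace: 'C' (try body, no exception) → 'F' (after the try/except). Output: CF

Answer: CF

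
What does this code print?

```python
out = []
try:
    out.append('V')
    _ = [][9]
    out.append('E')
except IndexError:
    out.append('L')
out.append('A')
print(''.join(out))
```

Execution trace: 'V' (try body) → 'L' (except IndexError) → 'A' (after the try/except). Output: VLA

Answer: VLA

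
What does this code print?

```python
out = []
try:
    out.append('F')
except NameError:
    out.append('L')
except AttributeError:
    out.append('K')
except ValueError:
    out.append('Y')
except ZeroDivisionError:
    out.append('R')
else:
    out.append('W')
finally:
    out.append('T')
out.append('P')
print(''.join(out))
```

Execution trace: 'F' (try body, no exception) → 'W' (else) → 'T' (finally) → 'P' (after the try/except). Output: FWTP

Answer: FWTP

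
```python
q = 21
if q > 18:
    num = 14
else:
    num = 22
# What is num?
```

Trace:
`q = 21` → q = 21
`if q > 18: ...` → q > 18 is True → num = 14
So num = 14

Answer: 14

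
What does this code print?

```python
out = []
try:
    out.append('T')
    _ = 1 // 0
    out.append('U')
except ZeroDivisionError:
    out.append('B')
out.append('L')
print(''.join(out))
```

Execution trace: 'T' (try body) → 'B' (except ZeroDivisionError) → 'L' (after the try/except). Output: TBL

Answer: TBL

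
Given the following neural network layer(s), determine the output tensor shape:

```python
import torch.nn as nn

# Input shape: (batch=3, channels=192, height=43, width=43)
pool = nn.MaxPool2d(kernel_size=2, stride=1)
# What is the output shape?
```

Input: (3, 192, 43, 43) -> Output: (3, 192, 42, 42)

Answer: (3, 192, 42, 42)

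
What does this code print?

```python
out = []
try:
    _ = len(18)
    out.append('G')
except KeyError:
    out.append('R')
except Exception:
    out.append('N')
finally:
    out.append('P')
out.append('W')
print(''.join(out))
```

Execution trace: 'N' (except Exception) → 'P' (finally) → 'W' (after the try/except). Output: NPW

Answer: NPW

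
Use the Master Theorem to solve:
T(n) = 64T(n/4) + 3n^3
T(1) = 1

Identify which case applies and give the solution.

a=64, b=4, f(n)=3n^3. log_4(64) = 3. Since c=3 = 3, Case 2 applies: T(n) = Θ(n^log_b(a) · log n) = O(n^3 log n).

Answer: O(n^3 log n) - Case 2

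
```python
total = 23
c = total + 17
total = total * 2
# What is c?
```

Trace:
`total = 23` → total = 23
`c = total + 17` → c = 40
`total = total * 2` → total = 46
So c = 40

Answer: 40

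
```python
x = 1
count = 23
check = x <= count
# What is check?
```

Trace:
`x = 1` → x = 1
`count = 23` → count = 23
`check = x <= count` → check = True
So check = True

Answer: True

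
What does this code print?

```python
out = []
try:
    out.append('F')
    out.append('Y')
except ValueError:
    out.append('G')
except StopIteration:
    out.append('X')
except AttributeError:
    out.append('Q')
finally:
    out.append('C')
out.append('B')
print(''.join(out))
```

Execution trace: 'F' (try body) → 'Y' (try body, no exception) → 'C' (finally) → 'B' (after the try/except). Output: FYCB

Answer: FYCB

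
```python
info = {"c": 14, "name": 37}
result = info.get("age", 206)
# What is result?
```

Trace:
`info = {"c": 14, "name": 37}` → info = {'c': 14, 'name': 37}
`result = info.get("age", 206)` → result = 206
So result = 206

Answer: 206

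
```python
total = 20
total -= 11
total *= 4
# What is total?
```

Trace:
`total = 20` → total = 20
`total -= 11` → total = 9
`total *= 4` → total = 36
So total = 36

Answer: 36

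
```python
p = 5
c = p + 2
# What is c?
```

Trace:
`p = 5` → p = 5
`c = p + 2` → c = 7
So c = 7

Answer: 7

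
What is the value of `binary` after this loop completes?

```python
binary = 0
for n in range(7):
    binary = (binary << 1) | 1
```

Build 7 consecutive 1-bits: 0b1111111
`binary` takes the values: 0 → 1 → 3 → 7 → 15 → 31 → 63 → 127

Answer: 127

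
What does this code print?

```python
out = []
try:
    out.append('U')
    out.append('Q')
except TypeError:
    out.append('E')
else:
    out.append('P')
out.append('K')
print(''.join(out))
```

Execution trace: 'U' (try body) → 'Q' (try body, no exception) → 'P' (else) → 'K' (after the try/except). Output: UQPK

Answer: UQPK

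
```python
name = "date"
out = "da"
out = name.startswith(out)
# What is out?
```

Trace:
`name = "date"` → name = 'date'
`out = "da"` → out = 'da'
`out = name.startswith(out)` → out = True
So out = True

Answer: True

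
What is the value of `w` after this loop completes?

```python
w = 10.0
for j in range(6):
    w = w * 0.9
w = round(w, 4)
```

Exponential decay: 10.0 * 0.9^6
`w` takes the values: 10.0 → 9.0 → 8.1 → 7.29 → 6.561 → 5.9049 → 5.31441 → 5.3144

Answer: 5.3144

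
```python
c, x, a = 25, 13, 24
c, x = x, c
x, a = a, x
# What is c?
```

Trace:
`c, x, a = 25, 13, 24` → c = 25; x = 13; a = 24
`c, x = x, c` → c = 13; x = 25
`x, a = a, x` → x = 24; a = 25
So c = 13

Answer: 13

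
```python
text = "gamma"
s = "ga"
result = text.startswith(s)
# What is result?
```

Trace:
`text = "gamma"` → text = 'gamma'
`s = "ga"` → s = 'ga'
`result = text.startswith(s)` → result = True
So result = True

Answer: True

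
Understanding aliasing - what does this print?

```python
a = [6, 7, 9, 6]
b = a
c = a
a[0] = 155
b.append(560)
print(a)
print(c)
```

Key concept: multiple aliases.
Step by step:
`a = [6, 7, 9, 6]` → a = [6, 7, 9, 6]
`b = a` → b = [6, 7, 9, 6] (same object as a)
`c = a` → c = [6, 7, 9, 6] (same object as a, b)
`a[0] = 155` → a = [155, 7, 9, 6] (same object as b, c); b = [155, 7, 9, 6] (same object as a, c); c = [155, 7, 9, 6] (same object as a, b)
`b.append(560)` → a = [155, 7, 9, 6, 560] (same object as b, c); b = [155, 7, 9, 6, 560] (same object as a, c); c = [155, 7, 9, 6, 560] (same object as a, b)
`print(a)` → prints [155, 7, 9, 6, 560]
`print(c)` → prints [155, 7, 9, 6, 560]

Answer:
[155, 7, 9, 6, 560]
[155, 7, 9, 6, 560]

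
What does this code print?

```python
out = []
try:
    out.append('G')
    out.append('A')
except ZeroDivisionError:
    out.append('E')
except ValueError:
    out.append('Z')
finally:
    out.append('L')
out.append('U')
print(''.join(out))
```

Execution trace: 'G' (try body) → 'A' (try body, no exception) → 'L' (finally) → 'U' (after the try/except). Output: GALU

Answer: GALU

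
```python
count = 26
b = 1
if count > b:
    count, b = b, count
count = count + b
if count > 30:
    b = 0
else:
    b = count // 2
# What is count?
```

Trace:
`count = 26` → count = 26
`b = 1` → b = 1
`if count > b: ...` → count > b is True → count = 1; b = 26
`count = count + b` → count = 27
`if count > 30: ...` → count > 30 is False, take else branch → b = 13
So count = 27

Answer: 27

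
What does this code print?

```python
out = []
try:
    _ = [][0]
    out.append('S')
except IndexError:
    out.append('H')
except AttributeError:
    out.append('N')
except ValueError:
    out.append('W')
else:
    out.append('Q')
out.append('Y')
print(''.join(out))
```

Execution trace: 'H' (except IndexError) → 'Y' (after the try/except). Output: HY

Answer: HY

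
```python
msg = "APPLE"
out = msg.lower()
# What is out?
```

Trace:
`msg = "APPLE"` → msg = 'APPLE'
`out = msg.lower()` → out = 'apple'
So out = 'apple'

Answer: 'apple'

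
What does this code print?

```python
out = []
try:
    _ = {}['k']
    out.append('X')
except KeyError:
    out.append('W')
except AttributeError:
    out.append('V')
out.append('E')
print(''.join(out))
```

Execution trace: 'W' (except KeyError) → 'E' (after the try/except). Output: WE

Answer: WE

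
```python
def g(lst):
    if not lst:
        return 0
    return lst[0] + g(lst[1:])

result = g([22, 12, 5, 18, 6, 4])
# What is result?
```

22 + 12 + 5 + 18 + 6 + 4 + 0 = 67

Answer: 67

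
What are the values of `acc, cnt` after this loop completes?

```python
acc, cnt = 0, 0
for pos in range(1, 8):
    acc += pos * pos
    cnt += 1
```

Sum of squares and count
`acc, cnt` takes the values: (0, 0) → (1, 0) → (1, 1) → (5, 1) → (5, 2) → (14, 2) → (14, 3) → (30, 3) → (30, 4) → (55, 4) → (55, 5) → (91, 5) → (91, 6) → (140, 6) → (140, 7)

Answer: 140, 7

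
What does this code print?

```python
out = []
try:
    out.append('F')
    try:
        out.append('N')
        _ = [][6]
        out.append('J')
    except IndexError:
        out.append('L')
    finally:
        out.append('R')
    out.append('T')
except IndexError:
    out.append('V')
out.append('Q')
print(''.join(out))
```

Execution trace: 'F' (try body) → 'N' (inner try body) → 'L' (inner except IndexError) → 'R' (inner finally) → 'T' (try body, no exception) → 'Q' (after the try/except). Output: FNLRTQ

Answer: FNLRTQ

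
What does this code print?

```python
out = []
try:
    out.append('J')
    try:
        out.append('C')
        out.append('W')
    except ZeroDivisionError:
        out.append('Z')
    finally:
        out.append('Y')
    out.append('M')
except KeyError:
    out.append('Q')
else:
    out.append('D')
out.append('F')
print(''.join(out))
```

Execution trace: 'J' (try body) → 'C' (inner try body) → 'W' (inner try body, no exception) → 'Y' (inner finally) → 'M' (try body, no exception) → 'D' (else) → 'F' (after the try/except). Output: JCWYMDF

Answer: JCWYMDF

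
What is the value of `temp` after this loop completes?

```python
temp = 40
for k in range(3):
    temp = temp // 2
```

Halve 3 times: 40 // 2^3 = 5
`temp` takes the values: 40 → 20 → 10 → 5

Answer: 5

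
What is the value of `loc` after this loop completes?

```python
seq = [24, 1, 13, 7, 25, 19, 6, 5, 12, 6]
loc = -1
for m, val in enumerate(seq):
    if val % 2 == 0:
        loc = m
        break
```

First even number index in [24, 1, 13, 7, 25, 19, 6, 5, 12, 6]
`loc` takes the values: -1 → 0

Answer: 0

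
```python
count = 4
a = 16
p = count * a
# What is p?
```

Trace:
`count = 4` → count = 4
`a = 16` → a = 16
`p = count * a` → p = 64
So p = 64

Answer: 64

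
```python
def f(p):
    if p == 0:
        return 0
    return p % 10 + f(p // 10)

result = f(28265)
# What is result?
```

Sum of digits of 28265: 5 + 6 + 2 + 8 + 2 = 23

Answer: 23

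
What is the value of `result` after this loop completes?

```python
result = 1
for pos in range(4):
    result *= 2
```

2^4 = 16
`result` takes the values: 1 → 2 → 4 → 8 → 16

Answer: 16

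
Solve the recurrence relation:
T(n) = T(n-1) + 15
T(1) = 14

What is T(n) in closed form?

Unrolling: T(n) = T(1) + 15·(n-1) = 14 + 15(n-1) = 15n - 1.

Answer: T(n) = 15n - 1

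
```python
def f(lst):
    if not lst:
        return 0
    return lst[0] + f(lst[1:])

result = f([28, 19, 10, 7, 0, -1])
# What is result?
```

28 + 19 + 10 + 7 + 0 + (-1) + 0 = 63

Answer: 63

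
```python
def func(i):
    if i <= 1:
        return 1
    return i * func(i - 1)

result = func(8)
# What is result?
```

func(8) = 8 * 7 * 6 * 5 * 4 * 3 * 2 * 1 = 40320

Answer: 40320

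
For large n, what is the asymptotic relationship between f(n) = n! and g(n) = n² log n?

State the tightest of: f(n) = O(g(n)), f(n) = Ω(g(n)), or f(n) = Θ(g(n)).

n! vs n² log n: f(n) = Ω(g(n)) but not O(g(n)) — n! grows strictly faster than n² log n.

Answer: f(n) = Ω(g(n)) but not O(g(n)) — n! grows strictly faster than n² log n.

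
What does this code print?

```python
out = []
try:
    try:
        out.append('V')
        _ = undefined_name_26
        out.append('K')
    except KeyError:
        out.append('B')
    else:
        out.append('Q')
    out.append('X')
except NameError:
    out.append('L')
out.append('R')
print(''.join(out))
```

Execution trace: 'V' (inner try body) → 'L' (except NameError) → 'R' (after the try/except). Output: VLR

Answer: VLR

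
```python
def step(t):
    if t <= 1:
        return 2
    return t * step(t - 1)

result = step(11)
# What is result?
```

step(11) = 11 * 10 * 9 * 8 * 7 * 6 * 5 * 4 * 3 * 2 * 2 = 79833600

Answer: 79833600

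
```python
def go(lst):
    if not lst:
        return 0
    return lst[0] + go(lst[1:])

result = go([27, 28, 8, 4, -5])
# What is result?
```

27 + 28 + 8 + 4 + (-5) + 0 = 62

Answer: 62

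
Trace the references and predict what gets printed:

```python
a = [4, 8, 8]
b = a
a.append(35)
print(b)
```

Key concept: basic list aliasing.
Step by step:
`a = [4, 8, 8]` → a = [4, 8, 8]
`b = a` → b = [4, 8, 8] (same object as a)
`a.append(35)` → a = [4, 8, 8, 35] (same object as b); b = [4, 8, 8, 35] (same object as a)
`print(b)` → prints [4, 8, 8, 35]

Answer: [4, 8, 8, 35]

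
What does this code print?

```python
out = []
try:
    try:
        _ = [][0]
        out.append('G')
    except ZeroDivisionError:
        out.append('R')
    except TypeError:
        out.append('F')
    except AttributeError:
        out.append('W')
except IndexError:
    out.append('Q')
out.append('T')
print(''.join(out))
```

Execution trace: 'Q' (outer except IndexError) → 'T' (after the try/except). Output: QT

Answer: QT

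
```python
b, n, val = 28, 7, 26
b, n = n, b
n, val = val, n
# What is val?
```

Trace:
`b, n, val = 28, 7, 26` → b = 28; n = 7; val = 26
`b, n = n, b` → b = 7; n = 28
`n, val = val, n` → n = 26; val = 28
So val = 28

Answer: 28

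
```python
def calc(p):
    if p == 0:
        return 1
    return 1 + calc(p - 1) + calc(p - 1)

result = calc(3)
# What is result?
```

calc(p) = 1 + 2·calc(p-1), calc(0)=1. Closed form: (1+1)·2^3 - 1 = 15.

Answer: 15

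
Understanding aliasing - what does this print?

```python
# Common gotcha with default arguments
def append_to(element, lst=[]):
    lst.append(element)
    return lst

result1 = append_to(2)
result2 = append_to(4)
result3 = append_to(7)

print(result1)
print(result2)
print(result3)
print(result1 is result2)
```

Key concept: mutable default argument gotcha.
Step by step:
`result1 = append_to(2)` → result1 = [2]
`result2 = append_to(4)` → result1 = [2, 4] (same object as result2); result2 = [2, 4] (same object as result1)
`result3 = append_to(7)` → result1 = [2, 4, 7] (same object as result2, result3); result2 = [2, 4, 7] (same object as result1, result3); result3 = [2, 4, 7] (same object as result1, result2)
`print(result1)` → prints [2, 4, 7]
`print(result2)` → prints [2, 4, 7]
`print(result3)` → prints [2, 4, 7]
`print(result1 is result2)` → prints True

Answer:
[2, 4, 7]
[2, 4, 7]
[2, 4, 7]
True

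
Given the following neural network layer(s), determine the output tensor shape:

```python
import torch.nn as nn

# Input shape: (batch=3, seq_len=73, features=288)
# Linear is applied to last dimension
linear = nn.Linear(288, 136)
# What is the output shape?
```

Input: (3, 73, 288) -> Output: (3, 73, 136)

Answer: (3, 73, 136)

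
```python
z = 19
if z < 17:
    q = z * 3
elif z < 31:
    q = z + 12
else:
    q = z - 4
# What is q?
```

Trace:
`z = 19` → z = 19
`if z < 17: ...` → z < 17 is False, z < 31 is True → q = 31
So q = 31

Answer: 31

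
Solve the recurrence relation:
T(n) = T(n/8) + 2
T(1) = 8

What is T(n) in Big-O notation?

Each step divides n by 8 and adds 2. After log_8(n) steps we reach T(1)=8. So T(n) = 2·log_8(n) + 8 = O(log n).

Answer: O(log n)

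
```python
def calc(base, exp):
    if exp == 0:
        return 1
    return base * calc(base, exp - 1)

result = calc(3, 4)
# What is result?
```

calc(3, 4) = 3 * 3 * 3 * 3 = 81

Answer: 81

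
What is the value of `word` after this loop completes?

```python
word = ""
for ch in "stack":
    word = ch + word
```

Reverse 'stack'
`word` takes the values: "" → "s" → "ts" → "ats" → "cats" → "kcats"

Answer: "kcats"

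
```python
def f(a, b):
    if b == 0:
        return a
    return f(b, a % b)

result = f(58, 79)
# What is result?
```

f(58, 79) -> f(79, 58) -> f(58, 21) -> f(21, 16) -> f(16, 5) -> f(5, 1) -> f(1, 0) -> 1

Answer: 1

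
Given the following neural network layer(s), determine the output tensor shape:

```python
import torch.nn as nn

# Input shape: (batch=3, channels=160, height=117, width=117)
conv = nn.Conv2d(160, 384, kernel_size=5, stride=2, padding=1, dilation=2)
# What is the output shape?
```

Input: (3, 160, 117, 117) -> Output: (3, 384, 56, 56)

Answer: (3, 384, 56, 56)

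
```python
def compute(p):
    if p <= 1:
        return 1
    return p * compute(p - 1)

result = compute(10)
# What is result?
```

compute(10) = 10 * 9 * 8 * 7 * 6 * 5 * 4 * 3 * 2 * 1 = 3628800

Answer: 3628800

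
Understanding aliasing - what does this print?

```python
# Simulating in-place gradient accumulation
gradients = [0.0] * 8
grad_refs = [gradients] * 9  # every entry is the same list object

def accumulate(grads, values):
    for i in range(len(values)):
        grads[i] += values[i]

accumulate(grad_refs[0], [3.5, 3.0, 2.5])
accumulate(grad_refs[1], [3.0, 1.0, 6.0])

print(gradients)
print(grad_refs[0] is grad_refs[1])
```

Key concept: gradient accumulation aliasing.
Step by step:
`gradients = [0.0] * 8` → gradients = [0.0, 0.0, 0.0, 0.0, 0.0, 0.0, 0.0, 0.0]
`grad_refs = [gradients] * 9` → grad_refs = [[0.0, 0.0, 0.0, 0.0, 0.0, 0.0, 0.0, 0.0], [0.0, 0.0, 0.0, 0.0, 0.0, 0.0, 0.0, 0.0], [0.0, 0.0, 0.0, 0.0, 0.0, 0.0, 0.0, 0.0], [0.0, 0.0, 0.0, 0.0, 0.0, 0.0, 0.0, 0.0], [0.0, 0.0, 0.0, 0.0, 0.0, 0.0, 0.0, 0.0], [0.0, 0.0, 0.0, 0.0, 0.0, 0.0, 0.0, 0.0], [0.0, 0.0, 0.0, 0.0, 0.0, 0.0, 0.0, 0.0], [0.0, 0.0, 0.0, 0.0, 0.0, 0.0, 0.0, 0.0], [0.0, 0.0, 0.0, 0.0, 0.0, 0.0, 0.0, 0.0]]
`accumulate(grad_refs[0], [3.5, 3.0, 2.5])` → gradients = [3.5, 3.0, 2.5, 0.0, 0.0, 0.0, 0.0, 0.0]; grad_refs = [[3.5, 3.0, 2.5, 0.0, 0.0, 0.0, 0.0, 0.0], [3.5, 3.0, 2.5, 0.0, 0.0, 0.0, 0.0, 0.0], [3.5, 3.0, 2.5, 0.0, 0.0, 0.0, 0.0, 0.0], [3.5, 3.0, 2.5, 0.0, 0.0, 0.0, 0.0, 0.0], [3.5, 3.0, 2.5, 0.0, 0.0, 0.0, 0.0, 0.0], [3.5, 3.0, 2.5, 0.0, 0.0, 0.0, 0.0, 0.0], [3.5, 3.0, 2.5, 0.0, 0.0, 0.0, 0.0, 0.0], [3.5, 3.0, 2.5, 0.0, 0.0, 0.0, 0.0, 0.0], [3.5, 3.0, 2.5, 0.0, 0.0, 0.0, 0.0, 0.0]]
`accumulate(grad_refs[1], [3.0, 1.0, 6.0])` → gradients = [6.5, 4.0, 8.5, 0.0, 0.0, 0.0, 0.0, 0.0]; grad_refs = [[6.5, 4.0, 8.5, 0.0, 0.0, 0.0, 0.0, 0.0], [6.5, 4.0, 8.5, 0.0, 0.0, 0.0, 0.0, 0.0], [6.5, 4.0, 8.5, 0.0, 0.0, 0.0, 0.0, 0.0], [6.5, 4.0, 8.5, 0.0, 0.0, 0.0, 0.0, 0.0], [6.5, 4.0, 8.5, 0.0, 0.0, 0.0, 0.0, 0.0], [6.5, 4.0, 8.5, 0.0, 0.0, 0.0, 0.0, 0.0], [6.5, 4.0, 8.5, 0.0, 0.0, 0.0, 0.0, 0.0], [6.5, 4.0, 8.5, 0.0, 0.0, 0.0, 0.0, 0.0], [6.5, 4.0, 8.5, 0.0, 0.0, 0.0, 0.0, 0.0]]
`print(gradients)` → prints [6.5, 4.0, 8.5, 0.0, 0.0, 0.0, 0.0, 0.0]
`print(grad_refs[0] is grad_refs[1])` → prints True

Answer:
[6.5, 4.0, 8.5, 0.0, 0.0, 0.0, 0.0, 0.0]
True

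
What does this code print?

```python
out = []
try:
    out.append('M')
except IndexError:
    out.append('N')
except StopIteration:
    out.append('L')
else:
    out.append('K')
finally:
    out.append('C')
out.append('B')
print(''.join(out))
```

Execution trace: 'M' (try body, no exception) → 'K' (else) → 'C' (finally) → 'B' (after the try/except). Output: MKCB

Answer: MKCB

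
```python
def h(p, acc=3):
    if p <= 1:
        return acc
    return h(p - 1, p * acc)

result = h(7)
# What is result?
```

Accumulator trace (n, acc): (7, 3) -> (6, 21) -> (5, 126) -> (4, 630) -> (3, 2520) -> (2, 7560) -> (1, 15120) -> return 15120

Answer: 15120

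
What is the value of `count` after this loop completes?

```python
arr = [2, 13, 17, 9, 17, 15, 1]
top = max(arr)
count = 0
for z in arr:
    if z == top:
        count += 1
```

Count of max value 17 in [2, 13, 17, 9, 17, 15, 1]
`count` takes the values: 0 → 1 → 2

Answer: 2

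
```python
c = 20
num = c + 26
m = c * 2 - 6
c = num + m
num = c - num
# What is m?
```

Trace:
`c = 20` → c = 20
`num = c + 26` → num = 46
`m = c * 2 - 6` → m = 34
`c = num + m` → c = 80
`num = c - num` → num = 34
So m = 34

Answer: 34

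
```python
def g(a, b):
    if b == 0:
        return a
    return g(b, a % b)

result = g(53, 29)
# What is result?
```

g(53, 29) -> g(29, 24) -> g(24, 5) -> g(5, 4) -> g(4, 1) -> g(1, 0) -> 1

Answer: 1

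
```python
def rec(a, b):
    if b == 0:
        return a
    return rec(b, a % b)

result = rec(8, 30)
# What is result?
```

rec(8, 30) -> rec(30, 8) -> rec(8, 6) -> rec(6, 2) -> rec(2, 0) -> 2

Answer: 2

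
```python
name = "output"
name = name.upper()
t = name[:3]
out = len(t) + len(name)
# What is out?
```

Trace:
`name = "output"` → name = 'output'
`name = name.upper()` → name = 'OUTPUT'
`t = name[:3]` → t = 'OUT'
`out = len(t) + len(name)` → out = 9
So out = 9

Answer: 9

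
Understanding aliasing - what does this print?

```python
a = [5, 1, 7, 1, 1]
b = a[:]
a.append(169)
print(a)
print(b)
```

Key concept: slice [:] creates copy.
Step by step:
`a = [5, 1, 7, 1, 1]` → a = [5, 1, 7, 1, 1]
`b = a[:]` → b = [5, 1, 7, 1, 1]
`a.append(169)` → a = [5, 1, 7, 1, 1, 169]
`print(a)` → prints [5, 1, 7, 1, 1, 169]
`print(b)` → prints [5, 1, 7, 1, 1]

Answer:
[5, 1, 7, 1, 1, 169]
[5, 1, 7, 1, 1]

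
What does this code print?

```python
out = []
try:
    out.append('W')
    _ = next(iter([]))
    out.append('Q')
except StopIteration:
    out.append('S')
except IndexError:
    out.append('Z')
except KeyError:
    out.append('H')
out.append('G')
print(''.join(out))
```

Execution trace: 'W' (try body) → 'S' (except StopIteration) → 'G' (after the try/except). Output: WSG

Answer: WSG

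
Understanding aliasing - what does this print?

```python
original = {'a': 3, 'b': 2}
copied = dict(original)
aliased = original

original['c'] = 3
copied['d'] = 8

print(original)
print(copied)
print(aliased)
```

Key concept: dict() creates copy, assignment creates alias.
Step by step:
`original = {'a': 3, 'b': 2}` → original = {'a': 3, 'b': 2}
`copied = dict(original)` → copied = {'a': 3, 'b': 2}
`aliased = original` → aliased = {'a': 3, 'b': 2} (same object as original)
`original['c'] = 3` → original = {'a': 3, 'b': 2, 'c': 3} (same object as aliased); aliased = {'a': 3, 'b': 2, 'c': 3} (same object as original)
`copied['d'] = 8` → copied = {'a': 3, 'b': 2, 'd': 8}
`print(original)` → prints {'a': 3, 'b': 2, 'c': 3}
`print(copied)` → prints {'a': 3, 'b': 2, 'd': 8}
`print(aliased)` → prints {'a': 3, 'b': 2, 'c': 3}

Answer:
{'a': 3, 'b': 2, 'c': 3}
{'a': 3, 'b': 2, 'd': 8}
{'a': 3, 'b': 2, 'c': 3}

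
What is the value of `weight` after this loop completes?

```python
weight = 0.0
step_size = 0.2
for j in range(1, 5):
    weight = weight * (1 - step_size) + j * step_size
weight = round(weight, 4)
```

Moving average with lr=0.2
`weight` takes the values: 0.0 → 0.2 → 0.56 → 1.048 → 1.6384

Answer: 1.6384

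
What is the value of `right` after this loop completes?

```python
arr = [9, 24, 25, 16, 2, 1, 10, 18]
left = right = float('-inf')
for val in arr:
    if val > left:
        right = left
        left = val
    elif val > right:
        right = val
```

Second largest (with repeats) in [9, 24, 25, 16, 2, 1, 10, 18]
`right` takes the values: -inf → 9 → 24

Answer: 24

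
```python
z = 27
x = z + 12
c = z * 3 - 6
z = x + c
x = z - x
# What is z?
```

Trace:
`z = 27` → z = 27
`x = z + 12` → x = 39
`c = z * 3 - 6` → c = 75
`z = x + c` → z = 114
`x = z - x` → x = 75
So z = 114

Answer: 114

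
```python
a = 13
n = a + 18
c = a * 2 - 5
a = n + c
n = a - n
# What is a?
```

Trace:
`a = 13` → a = 13
`n = a + 18` → n = 31
`c = a * 2 - 5` → c = 21
`a = n + c` → a = 52
`n = a - n` → n = 21
So a = 52

Answer: 52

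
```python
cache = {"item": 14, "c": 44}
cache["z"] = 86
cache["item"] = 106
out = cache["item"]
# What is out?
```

Trace:
`cache = {"item": 14, "c": 44}` → cache = {'item': 14, 'c': 44}
`cache["z"] = 86` → cache = {'item': 14, 'c': 44, 'z': 86}
`cache["item"] = 106` → cache = {'item': 106, 'c': 44, 'z': 86}
`out = cache["item"]` → out = 106
So out = 106

Answer: 106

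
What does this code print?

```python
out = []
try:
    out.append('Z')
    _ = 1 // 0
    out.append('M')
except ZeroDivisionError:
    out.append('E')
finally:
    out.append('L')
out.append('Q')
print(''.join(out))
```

Execution trace: 'Z' (try body) → 'E' (except ZeroDivisionError) → 'L' (finally) → 'Q' (after the try/except). Output: ZELQ

Answer: ZELQ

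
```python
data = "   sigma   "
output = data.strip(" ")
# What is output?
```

Trace:
`data = "   sigma   "` → data = '   sigma   '
`output = data.strip(" ")` → output = 'sigma'
So output = 'sigma'

Answer: 'sigma'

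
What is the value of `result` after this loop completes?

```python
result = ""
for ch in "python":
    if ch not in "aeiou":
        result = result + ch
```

Remove vowels from 'python'
`result` takes the values: "" → "p" → "py" → "pyt" → "pyth" → "pythn"

Answer: "pythn"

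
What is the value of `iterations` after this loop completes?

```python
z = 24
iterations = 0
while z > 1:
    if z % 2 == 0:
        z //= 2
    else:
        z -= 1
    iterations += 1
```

Steps to reduce 24 to 1
`iterations` takes the values: 0 → 1 → 2 → 3 → 4 → 5

Answer: 5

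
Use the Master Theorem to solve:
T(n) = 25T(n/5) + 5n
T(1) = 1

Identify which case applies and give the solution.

a=25, b=5, f(n)=5n. log_5(25) = 2. Since c=1 < 2, Case 1 applies: T(n) = Θ(n^log_b(a)) = O(n^2).

Answer: O(n^2) - Case 1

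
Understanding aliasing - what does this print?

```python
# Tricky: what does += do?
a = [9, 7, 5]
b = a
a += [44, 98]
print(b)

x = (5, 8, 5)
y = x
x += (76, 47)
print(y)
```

Key concept: += behavior differs for mutable vs immutable.
Step by step:
`a = [9, 7, 5]` → a = [9, 7, 5]
`b = a` → b = [9, 7, 5] (same object as a)
`a += [44, 98]` → a = [9, 7, 5, 44, 98] (same object as b); b = [9, 7, 5, 44, 98] (same object as a)
`print(b)` → prints [9, 7, 5, 44, 98]
`x = (5, 8, 5)` → x = (5, 8, 5)
`y = x` → y = (5, 8, 5)
`x += (76, 47)` → x = (5, 8, 5, 76, 47)
`print(y)` → prints (5, 8, 5)

Answer:
[9, 7, 5, 44, 98]
(5, 8, 5)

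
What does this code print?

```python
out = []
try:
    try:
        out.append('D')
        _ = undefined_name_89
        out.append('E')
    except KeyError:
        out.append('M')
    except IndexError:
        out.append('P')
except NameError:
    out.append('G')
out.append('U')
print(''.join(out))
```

Execution trace: 'D' (try body) → 'G' (outer except NameError) → 'U' (after the try/except). Output: DGU

Answer: DGU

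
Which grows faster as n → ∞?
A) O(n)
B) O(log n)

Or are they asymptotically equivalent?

O(n) vs O(log n): Higher order terms dominate.

Answer: A) O(n) grows faster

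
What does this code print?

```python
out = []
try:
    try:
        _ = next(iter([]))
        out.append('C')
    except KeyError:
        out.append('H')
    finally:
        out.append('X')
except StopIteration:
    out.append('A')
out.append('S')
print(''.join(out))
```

Execution trace: 'X' (finally) → 'A' (outer except StopIteration) → 'S' (after the try/except). Output: XAS

Answer: XAS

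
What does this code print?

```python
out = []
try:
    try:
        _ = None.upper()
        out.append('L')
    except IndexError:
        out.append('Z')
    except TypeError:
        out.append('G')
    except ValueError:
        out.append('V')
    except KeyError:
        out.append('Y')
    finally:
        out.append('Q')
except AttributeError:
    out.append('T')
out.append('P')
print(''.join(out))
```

Execution trace: 'Q' (finally) → 'T' (outer except AttributeError) → 'P' (after the try/except). Output: QTP

Answer: QTP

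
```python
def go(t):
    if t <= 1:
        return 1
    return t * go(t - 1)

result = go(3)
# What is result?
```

go(3) = 3 * 2 * 1 = 6

Answer: 6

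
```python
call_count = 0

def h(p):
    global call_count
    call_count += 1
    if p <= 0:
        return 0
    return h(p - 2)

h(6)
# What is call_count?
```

Linear recursion stepping by 2: 4 calls from p=6 down to ≤0.

Answer: 4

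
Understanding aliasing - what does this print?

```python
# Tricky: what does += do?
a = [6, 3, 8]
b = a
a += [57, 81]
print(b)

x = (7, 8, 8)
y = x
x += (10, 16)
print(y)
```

Key concept: += behavior differs for mutable vs immutable.
Step by step:
`a = [6, 3, 8]` → a = [6, 3, 8]
`b = a` → b = [6, 3, 8] (same object as a)
`a += [57, 81]` → a = [6, 3, 8, 57, 81] (same object as b); b = [6, 3, 8, 57, 81] (same object as a)
`print(b)` → prints [6, 3, 8, 57, 81]
`x = (7, 8, 8)` → x = (7, 8, 8)
`y = x` → y = (7, 8, 8)
`x += (10, 16)` → x = (7, 8, 8, 10, 16)
`print(y)` → prints (7, 8, 8)

Answer:
[6, 3, 8, 57, 81]
(7, 8, 8)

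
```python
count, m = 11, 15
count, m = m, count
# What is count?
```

Trace:
`count, m = 11, 15` → count = 11; m = 15
`count, m = m, count` → count = 15; m = 11
So count = 15

Answer: 15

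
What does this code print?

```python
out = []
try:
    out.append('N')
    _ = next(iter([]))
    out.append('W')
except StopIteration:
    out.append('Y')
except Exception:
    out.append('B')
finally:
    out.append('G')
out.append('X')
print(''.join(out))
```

Execution trace: 'N' (try body) → 'Y' (except StopIteration) → 'G' (finally) → 'X' (after the try/except). Output: NYGX

Answer: NYGX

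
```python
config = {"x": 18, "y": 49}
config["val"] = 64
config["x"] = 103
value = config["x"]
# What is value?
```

Trace:
`config = {"x": 18, "y": 49}` → config = {'x': 18, 'y': 49}
`config["val"] = 64` → config = {'x': 18, 'y': 49, 'val': 64}
`config["x"] = 103` → config = {'x': 103, 'y': 49, 'val': 64}
`value = config["x"]` → value = 103
So value = 103

Answer: 103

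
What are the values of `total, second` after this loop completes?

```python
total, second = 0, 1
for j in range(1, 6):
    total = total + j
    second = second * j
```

Sum and factorial of 1 to 5
`total, second` takes the values: (0, 1) → (1, 1) → (3, 1) → (3, 2) → (6, 2) → (6, 6) → (10, 6) → (10, 24) → (15, 24) → (15, 120)

Answer: 15, 120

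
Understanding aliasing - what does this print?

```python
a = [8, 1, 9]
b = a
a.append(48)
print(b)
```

Key concept: basic list aliasing.
Step by step:
`a = [8, 1, 9]` → a = [8, 1, 9]
`b = a` → b = [8, 1, 9] (same object as a)
`a.append(48)` → a = [8, 1, 9, 48] (same object as b); b = [8, 1, 9, 48] (same object as a)
`print(b)` → prints [8, 1, 9, 48]

Answer: [8, 1, 9, 48]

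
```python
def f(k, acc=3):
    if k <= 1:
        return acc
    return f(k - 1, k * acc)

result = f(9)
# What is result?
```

Accumulator trace (n, acc): (9, 3) -> (8, 27) -> (7, 216) -> (6, 1512) -> (5, 9072) -> (4, 45360) -> (3, 181440) -> (2, 544320) -> (1, 1088640) -> return 1088640

Answer: 1088640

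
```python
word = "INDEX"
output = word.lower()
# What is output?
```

Trace:
`word = "INDEX"` → word = 'INDEX'
`output = word.lower()` → output = 'index'
So output = 'index'

Answer: 'index'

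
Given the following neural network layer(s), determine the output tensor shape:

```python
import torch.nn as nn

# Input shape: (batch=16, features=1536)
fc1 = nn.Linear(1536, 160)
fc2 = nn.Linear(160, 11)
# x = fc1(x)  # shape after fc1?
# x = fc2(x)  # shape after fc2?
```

Input: (16, 1536) -> after fc1: (16, 160) -> Output: (16, 11)

Answer: (16, 11)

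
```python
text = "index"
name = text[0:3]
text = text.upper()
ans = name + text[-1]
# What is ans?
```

Trace:
`text = "index"` → text = 'index'
`name = text[0:3]` → name = 'ind'
`text = text.upper()` → text = 'INDEX'
`ans = name + text[-1]` → ans = 'indX'
So ans = 'indX'

Answer: 'indX'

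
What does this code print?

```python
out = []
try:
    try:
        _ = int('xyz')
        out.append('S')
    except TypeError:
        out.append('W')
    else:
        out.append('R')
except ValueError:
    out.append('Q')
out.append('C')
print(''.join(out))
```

Execution trace: 'Q' (outer except ValueError) → 'C' (after the try/except). Output: QC

Answer: QC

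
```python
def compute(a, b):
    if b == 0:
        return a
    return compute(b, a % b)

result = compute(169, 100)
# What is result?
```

compute(169, 100) -> compute(100, 69) -> compute(69, 31) -> compute(31, 7) -> compute(7, 3) -> compute(3, 1) -> compute(1, 0) -> 1

Answer: 1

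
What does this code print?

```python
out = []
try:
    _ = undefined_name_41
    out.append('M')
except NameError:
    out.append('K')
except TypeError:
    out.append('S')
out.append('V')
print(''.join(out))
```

Execution trace: 'K' (except NameError) → 'V' (after the try/except). Output: KV

Answer: KV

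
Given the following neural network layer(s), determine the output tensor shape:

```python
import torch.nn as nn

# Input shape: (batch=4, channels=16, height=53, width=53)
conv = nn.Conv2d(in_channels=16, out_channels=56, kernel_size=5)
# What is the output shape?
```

Input: (4, 16, 53, 53) -> Output: (4, 56, 49, 49)

Answer: (4, 56, 49, 49)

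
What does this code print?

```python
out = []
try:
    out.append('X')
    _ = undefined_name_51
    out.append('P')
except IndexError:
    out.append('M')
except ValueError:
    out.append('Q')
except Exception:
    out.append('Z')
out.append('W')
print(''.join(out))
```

Execution trace: 'X' (try body) → 'Z' (except Exception) → 'W' (after the try/except). Output: XZW

Answer: XZW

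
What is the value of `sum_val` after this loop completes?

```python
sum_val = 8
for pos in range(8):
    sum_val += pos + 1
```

Start at 8, add 1 to 8 = 44
`sum_val` takes the values: 8 → 9 → 11 → 14 → 18 → 23 → 29 → 36 → 44

Answer: 44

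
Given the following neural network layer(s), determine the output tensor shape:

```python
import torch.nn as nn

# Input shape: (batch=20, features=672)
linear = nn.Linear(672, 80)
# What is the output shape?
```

Input: (20, 672) -> Output: (20, 80)

Answer: (20, 80)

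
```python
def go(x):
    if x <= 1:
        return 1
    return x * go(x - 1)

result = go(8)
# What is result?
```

go(8) = 8 * 7 * 6 * 5 * 4 * 3 * 2 * 1 = 40320

Answer: 40320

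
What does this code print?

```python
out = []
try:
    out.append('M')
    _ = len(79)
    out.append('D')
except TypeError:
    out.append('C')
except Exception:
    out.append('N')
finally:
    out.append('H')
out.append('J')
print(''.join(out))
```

Execution trace: 'M' (try body) → 'C' (except TypeError) → 'H' (finally) → 'J' (after the try/except). Output: MCHJ

Answer: MCHJ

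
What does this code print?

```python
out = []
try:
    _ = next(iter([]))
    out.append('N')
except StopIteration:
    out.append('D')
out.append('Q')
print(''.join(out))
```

Execution trace: 'D' (except StopIteration) → 'Q' (after the try/except). Output: DQ

Answer: DQ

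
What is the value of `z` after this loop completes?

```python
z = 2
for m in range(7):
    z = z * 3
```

Multiply by 3, 7 times: 2 * 3^7 = 4374
`z` takes the values: 2 → 6 → 18 → 54 → 162 → 486 → 1458 → 4374

Answer: 4374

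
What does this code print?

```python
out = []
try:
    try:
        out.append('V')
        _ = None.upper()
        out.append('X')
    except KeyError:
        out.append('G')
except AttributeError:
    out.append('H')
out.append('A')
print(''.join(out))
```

Execution trace: 'V' (try body) → 'H' (outer except AttributeError) → 'A' (after the try/except). Output: VHA

Answer: VHA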